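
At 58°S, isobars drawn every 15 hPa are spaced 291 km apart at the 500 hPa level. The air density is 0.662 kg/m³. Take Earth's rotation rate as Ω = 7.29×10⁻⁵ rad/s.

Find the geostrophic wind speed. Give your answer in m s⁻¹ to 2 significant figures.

63 m s⁻¹

Coriolis parameter at 58°S:
f = 2Ω sin φ = 2 × 7.29×10⁻⁵ × sin 58° = 1.24×10⁻⁴ s⁻¹
Pressure gradient: |∂P/∂n| = 1500 Pa / 291000 m = 5.15×10⁻³ Pa/m
Geostrophic balance (pressure-gradient force = Coriolis force):
V_g = (1/(fρ)) |∂P/∂n| = 5.15×10⁻³ / (1.24×10⁻⁴ × 0.662) = 63.0 m/s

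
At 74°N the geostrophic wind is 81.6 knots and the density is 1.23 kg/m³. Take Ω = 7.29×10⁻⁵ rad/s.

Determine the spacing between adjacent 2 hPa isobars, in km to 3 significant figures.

27.6 km

Coriolis parameter at 74°N:
f = 2Ω sin φ = 2 × 7.29×10⁻⁵ × sin 74° = 1.40×10⁻⁴ s⁻¹
Wind speed in SI: 81.6 knots = 42.0 m/s
Geostrophic balance rearranged: |∂P/∂n| = f ρ V_g
|∂P/∂n| = 1.40×10⁻⁴ × 1.23 × 42.0 = 7.24×10⁻³ Pa/m
Isobar spacing: Δn = ΔP/|∂P/∂n| = 200 Pa / 7.24×10⁻³ Pa/m = 27637 m ≈ 27.6 km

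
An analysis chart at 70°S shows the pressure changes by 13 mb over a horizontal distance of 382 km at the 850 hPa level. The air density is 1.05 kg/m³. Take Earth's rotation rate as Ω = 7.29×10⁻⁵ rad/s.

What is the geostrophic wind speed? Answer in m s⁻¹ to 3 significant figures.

Coriolis parameter at 70°S:
f = 2Ω sin φ = 2 × 7.29×10⁻⁵ × sin 70° = 1.37×10⁻⁴ s⁻¹
Pressure gradient: |∂P/∂n| = 1300 Pa / 382000 m = 3.40×10⁻³ Pa/m
Geostrophic balance (pressure-gradient force = Coriolis force):
V_g = (1/(fρ)) |∂P/∂n| = 3.40×10⁻³ / (1.37×10⁻⁴ × 1.05) = 23.7 m/s

23.7 m s⁻¹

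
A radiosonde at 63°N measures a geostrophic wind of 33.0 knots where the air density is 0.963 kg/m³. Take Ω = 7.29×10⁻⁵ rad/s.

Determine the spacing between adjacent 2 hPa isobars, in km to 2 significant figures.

Coriolis parameter at 63°N:
f = 2Ω sin φ = 2 × 7.29×10⁻⁵ × sin 63° = 1.30×10⁻⁴ s⁻¹
Wind speed in SI: 33.0 knots = 17.0 m/s
Geostrophic balance rearranged: |∂P/∂n| = f ρ V_g
|∂P/∂n| = 1.30×10⁻⁴ × 0.963 × 17.0 = 2.12×10⁻³ Pa/m
Isobar spacing: Δn = ΔP/|∂P/∂n| = 200 Pa / 2.12×10⁻³ Pa/m = 94170 m ≈ 94 km

94 km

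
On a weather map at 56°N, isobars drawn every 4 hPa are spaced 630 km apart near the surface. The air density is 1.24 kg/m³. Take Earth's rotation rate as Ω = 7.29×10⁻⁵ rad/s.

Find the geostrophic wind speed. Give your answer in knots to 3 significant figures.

Coriolis parameter at 56°N:
f = 2Ω sin φ = 2 × 7.29×10⁻⁵ × sin 56° = 1.21×10⁻⁴ s⁻¹
Pressure gradient: |∂P/∂n| = 400 Pa / 630000 m = 6.35×10⁻⁴ Pa/m
Geostrophic balance (pressure-gradient force = Coriolis force):
V_g = (1/(fρ)) |∂P/∂n| = 6.35×10⁻⁴ / (1.21×10⁻⁴ × 1.24) = 4.24 m/s
Converting: 4.24 m/s × 1.944 = 8.23 knots

8.23 knots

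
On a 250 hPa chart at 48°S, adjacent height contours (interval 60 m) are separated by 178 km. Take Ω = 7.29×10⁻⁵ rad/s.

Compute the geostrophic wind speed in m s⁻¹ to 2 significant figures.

Coriolis parameter at 48°S:
f = 2Ω sin φ = 2 × 7.29×10⁻⁵ × sin 48° = 1.08×10⁻⁴ s⁻¹
Height gradient: |∂Z/∂n| = 60 m / 178000 m = 3.37×10⁻⁴
On a pressure surface, geostrophic balance gives V_g = (g/f)|∂Z/∂n|:
V_g = 9.81 × 3.37×10⁻⁴ / 1.08×10⁻⁴ = 30.5 m/s

31 m s⁻¹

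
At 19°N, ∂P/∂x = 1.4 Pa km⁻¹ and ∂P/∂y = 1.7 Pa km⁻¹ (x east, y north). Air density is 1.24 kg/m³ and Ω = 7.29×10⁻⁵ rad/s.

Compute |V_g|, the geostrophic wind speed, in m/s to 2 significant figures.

37 m/s

Coriolis parameter at 19°N:
f = 2Ω sin φ = 2 × 7.29×10⁻⁵ × sin 19° = 4.75×10⁻⁵ s⁻¹
Component geostrophic relations (x east, y north):
u_g = −(1/(fρ)) ∂P/∂y,  v_g = (1/(fρ)) ∂P/∂x
u_g = −(1.7×10⁻³)/(4.75×10⁻⁵ × 1.24) = −28.9 m/s;  v_g = (1.4×10⁻³)/(4.75×10⁻⁵ × 1.24) = 23.8 m/s
|V_g| = √(u_g² + v_g²) = 37.4 m/s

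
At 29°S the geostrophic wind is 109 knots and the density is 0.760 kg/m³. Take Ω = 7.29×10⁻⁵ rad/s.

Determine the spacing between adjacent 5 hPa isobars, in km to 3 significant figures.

Coriolis parameter at 29°S:
f = 2Ω sin φ = 2 × 7.29×10⁻⁵ × sin 29° = 7.07×10⁻⁵ s⁻¹
Wind speed in SI: 109 knots = 56.1 m/s
Geostrophic balance rearranged: |∂P/∂n| = f ρ V_g
|∂P/∂n| = 7.07×10⁻⁵ × 0.760 × 56.1 = 3.01×10⁻³ Pa/m
Isobar spacing: Δn = ΔP/|∂P/∂n| = 500 Pa / 3.01×10⁻³ Pa/m = 165983 m ≈ 166 km

166 km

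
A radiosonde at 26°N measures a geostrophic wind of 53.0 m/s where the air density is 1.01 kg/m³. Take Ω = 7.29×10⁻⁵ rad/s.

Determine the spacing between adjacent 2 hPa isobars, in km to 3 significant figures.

58.5 km

Coriolis parameter at 26°N:
f = 2Ω sin φ = 2 × 7.29×10⁻⁵ × sin 26° = 6.39×10⁻⁵ s⁻¹
Geostrophic balance rearranged: |∂P/∂n| = f ρ V_g
|∂P/∂n| = 6.39×10⁻⁵ × 1.01 × 53.0 = 3.42×10⁻³ Pa/m
Isobar spacing: Δn = ΔP/|∂P/∂n| = 200 Pa / 3.42×10⁻³ Pa/m = 58457 m ≈ 58.5 km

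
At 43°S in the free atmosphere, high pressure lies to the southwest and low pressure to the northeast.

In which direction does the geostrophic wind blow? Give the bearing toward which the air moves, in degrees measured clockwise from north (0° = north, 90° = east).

The pressure-gradient force points toward the northeast (bearing 045°).
Geostrophic balance: in the Southern Hemisphere the Coriolis force deflects motion to the left, so the geostrophic wind blows 90° to the left of the pressure-gradient force (low pressure on the right).
Rotating 045° by 90° counterclockwise gives 315° — the wind blows toward the northwest.

315°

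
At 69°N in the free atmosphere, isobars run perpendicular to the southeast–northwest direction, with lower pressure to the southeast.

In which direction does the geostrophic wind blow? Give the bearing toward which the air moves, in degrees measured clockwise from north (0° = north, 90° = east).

225°

The pressure-gradient force points toward the southeast (bearing 135°).
Geostrophic balance: in the Northern Hemisphere the Coriolis force deflects motion to the right, so the geostrophic wind blows 90° to the right of the pressure-gradient force (low pressure on the left).
Rotating 135° by 90° clockwise gives 225° — the wind blows toward the southwest.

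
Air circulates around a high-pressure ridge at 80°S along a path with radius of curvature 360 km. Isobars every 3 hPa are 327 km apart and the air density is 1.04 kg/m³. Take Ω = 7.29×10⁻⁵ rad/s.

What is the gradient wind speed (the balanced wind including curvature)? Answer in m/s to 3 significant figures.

7.13 m/s

Coriolis parameter at 80°S:
f = 2Ω sin φ = 2 × 7.29×10⁻⁵ × sin 80° = 1.44×10⁻⁴ s⁻¹
Pressure gradient: |∂P/∂n| = 300 Pa / 327000 m = 9.17×10⁻⁴ Pa/m
Geostrophic speed: V_g = |∂P/∂n|/(fρ) = 9.17×10⁻⁴/(1.44×10⁻⁴ × 1.04) = 6.14 m/s
Around a high, pressure-gradient force acts outward with centrifugal, so Coriolis balances both:
fV = (1/ρ)|∂P/∂n| + V²/R  →  V² − fR·V + fR·V_g = 0
With fR = 1.44×10⁻⁴ × 360×10³ m = 51.7 m/s:
V = [fR − √((fR)² − 4 fR V_g)]/2 = [51.7 − √(51.7² − 4×51.7×6.14)]/2 = 7.13 m/s
Supergeostrophic (V > V_g = 6.14 m/s), as expected around a high.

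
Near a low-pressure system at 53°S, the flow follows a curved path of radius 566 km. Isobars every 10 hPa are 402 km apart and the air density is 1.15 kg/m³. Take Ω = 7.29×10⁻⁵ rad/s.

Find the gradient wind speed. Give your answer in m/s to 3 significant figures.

Coriolis parameter at 53°S:
f = 2Ω sin φ = 2 × 7.29×10⁻⁵ × sin 53° = 1.16×10⁻⁴ s⁻¹
Pressure gradient: |∂P/∂n| = 1000 Pa / 402000 m = 2.49×10⁻³ Pa/m
Geostrophic speed: V_g = |∂P/∂n|/(fρ) = 2.49×10⁻³/(1.16×10⁻⁴ × 1.15) = 18.6 m/s
Around a low, centrifugal force acts outward with Coriolis, so pressure-gradient force balances both:
(1/ρ)|∂P/∂n| = fV + V²/R  →  V² + fR·V − fR·V_g = 0
With fR = 1.16×10⁻⁴ × 566×10³ m = 65.9 m/s:
V = [−fR + √((fR)² + 4 fR V_g)]/2 = [−65.9 + √(65.9² + 4×65.9×18.6)]/2 = 15.1 m/s
Subgeostrophic (V < V_g = 18.6 m/s), as expected around a low.

15.1 m/s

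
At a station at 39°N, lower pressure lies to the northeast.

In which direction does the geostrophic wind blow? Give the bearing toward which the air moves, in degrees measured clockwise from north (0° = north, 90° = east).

The pressure-gradient force points toward the northeast (bearing 045°).
Geostrophic balance: in the Northern Hemisphere the Coriolis force deflects motion to the right, so the geostrophic wind blows 90° to the right of the pressure-gradient force (low pressure on the left).
Rotating 045° by 90° clockwise gives 135° — the wind blows toward the southeast.

135°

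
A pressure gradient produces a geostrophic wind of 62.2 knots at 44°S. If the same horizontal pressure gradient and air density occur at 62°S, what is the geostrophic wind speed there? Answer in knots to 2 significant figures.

With the same pressure gradient and density, V_g ∝ 1/f ∝ 1/sin φ.
V₂ = V₁ · sin φ₁ / sin φ₂ = 62.2 × sin 44° / sin 62°
V₂ = 62.2 × 0.6947/0.8829 = 49 knots

49 knots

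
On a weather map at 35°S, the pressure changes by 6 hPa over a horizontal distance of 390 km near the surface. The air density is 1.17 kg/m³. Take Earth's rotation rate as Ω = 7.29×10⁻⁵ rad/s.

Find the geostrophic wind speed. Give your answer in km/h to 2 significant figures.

Coriolis parameter at 35°S:
f = 2Ω sin φ = 2 × 7.29×10⁻⁵ × sin 35° = 8.36×10⁻⁵ s⁻¹
Pressure gradient: |∂P/∂n| = 600 Pa / 390000 m = 1.54×10⁻³ Pa/m
Geostrophic balance (pressure-gradient force = Coriolis force):
V_g = (1/(fρ)) |∂P/∂n| = 1.54×10⁻³ / (8.36×10⁻⁵ × 1.17) = 15.7 m/s
Converting: 15.7 m/s × 3.6 = 57 km/h

57 km/h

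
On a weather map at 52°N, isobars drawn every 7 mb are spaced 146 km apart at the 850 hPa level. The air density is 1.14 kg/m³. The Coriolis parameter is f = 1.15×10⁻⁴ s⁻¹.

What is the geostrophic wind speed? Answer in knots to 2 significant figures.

Pressure gradient: |∂P/∂n| = 700 Pa / 146000 m = 4.79×10⁻³ Pa/m
Geostrophic balance (pressure-gradient force = Coriolis force):
V_g = (1/(fρ)) |∂P/∂n| = 4.79×10⁻³ / (1.15×10⁻⁴ × 1.14) = 36.6 m/s
Converting: 36.6 m/s × 1.944 = 71 knots

71 knots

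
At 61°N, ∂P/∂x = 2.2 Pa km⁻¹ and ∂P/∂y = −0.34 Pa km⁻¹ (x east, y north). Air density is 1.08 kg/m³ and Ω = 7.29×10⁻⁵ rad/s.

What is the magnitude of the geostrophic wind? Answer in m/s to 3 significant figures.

16.2 m/s

Coriolis parameter at 61°N:
f = 2Ω sin φ = 2 × 7.29×10⁻⁵ × sin 61° = 1.28×10⁻⁴ s⁻¹
Component geostrophic relations (x east, y north):
u_g = −(1/(fρ)) ∂P/∂y,  v_g = (1/(fρ)) ∂P/∂x
u_g = −(−0.34×10⁻³)/(1.28×10⁻⁴ × 1.08) = 2.47 m/s;  v_g = (2.2×10⁻³)/(1.28×10⁻⁴ × 1.08) = 16.0 m/s
|V_g| = √(u_g² + v_g²) = 16.2 m/s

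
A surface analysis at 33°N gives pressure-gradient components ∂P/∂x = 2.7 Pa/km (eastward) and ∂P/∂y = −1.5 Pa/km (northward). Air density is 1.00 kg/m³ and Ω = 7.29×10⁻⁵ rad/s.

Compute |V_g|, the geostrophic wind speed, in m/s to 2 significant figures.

39 m/s

Coriolis parameter at 33°N:
f = 2Ω sin φ = 2 × 7.29×10⁻⁵ × sin 33° = 7.94×10⁻⁵ s⁻¹
Component geostrophic relations (x east, y north):
u_g = −(1/(fρ)) ∂P/∂y,  v_g = (1/(fρ)) ∂P/∂x
u_g = −(−1.5×10⁻³)/(7.94×10⁻⁵ × 1.00) = 18.9 m/s;  v_g = (2.7×10⁻³)/(7.94×10⁻⁵ × 1.00) = 34.0 m/s
|V_g| = √(u_g² + v_g²) = 38.9 m/s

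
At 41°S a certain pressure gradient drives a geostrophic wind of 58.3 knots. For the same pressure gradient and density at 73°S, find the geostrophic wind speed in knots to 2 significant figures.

40 knots

With the same pressure gradient and density, V_g ∝ 1/f ∝ 1/sin φ.
V₂ = V₁ · sin φ₁ / sin φ₂ = 58.3 × sin 41° / sin 73°
V₂ = 58.3 × 0.6561/0.9563 = 40 knots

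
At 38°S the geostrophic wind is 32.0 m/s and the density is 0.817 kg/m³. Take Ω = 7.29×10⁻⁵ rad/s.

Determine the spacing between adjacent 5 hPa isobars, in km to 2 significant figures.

210 km

Coriolis parameter at 38°S:
f = 2Ω sin φ = 2 × 7.29×10⁻⁵ × sin 38° = 8.98×10⁻⁵ s⁻¹
Geostrophic balance rearranged: |∂P/∂n| = f ρ V_g
|∂P/∂n| = 8.98×10⁻⁵ × 0.817 × 32.0 = 2.35×10⁻³ Pa/m
Isobar spacing: Δn = ΔP/|∂P/∂n| = 500 Pa / 2.35×10⁻³ Pa/m = 213058 m ≈ 210 km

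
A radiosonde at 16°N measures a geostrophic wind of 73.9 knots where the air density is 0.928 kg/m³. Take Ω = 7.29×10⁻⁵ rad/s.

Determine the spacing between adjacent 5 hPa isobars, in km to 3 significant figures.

353 km

Coriolis parameter at 16°N:
f = 2Ω sin φ = 2 × 7.29×10⁻⁵ × sin 16° = 4.02×10⁻⁵ s⁻¹
Wind speed in SI: 73.9 knots = 38.0 m/s
Geostrophic balance rearranged: |∂P/∂n| = f ρ V_g
|∂P/∂n| = 4.02×10⁻⁵ × 0.928 × 38.0 = 1.42×10⁻³ Pa/m
Isobar spacing: Δn = ΔP/|∂P/∂n| = 500 Pa / 1.42×10⁻³ Pa/m = 352650 m ≈ 353 km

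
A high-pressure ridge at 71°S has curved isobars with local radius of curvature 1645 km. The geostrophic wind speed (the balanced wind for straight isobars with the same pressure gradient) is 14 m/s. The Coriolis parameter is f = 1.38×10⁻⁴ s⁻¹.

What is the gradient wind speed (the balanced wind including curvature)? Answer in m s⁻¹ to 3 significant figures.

Around a high, pressure-gradient force acts outward with centrifugal, so Coriolis balances both:
fV = (1/ρ)|∂P/∂n| + V²/R  →  V² − fR·V + fR·V_g = 0
With fR = 1.38×10⁻⁴ × 1645×10³ m = 227 m/s:
V = [fR − √((fR)² − 4 fR V_g)]/2 = [227 − √(227² − 4×227×14)]/2 = 15 m/s
Supergeostrophic (V > V_g = 14 m/s), as expected around a high.

15.0 m s⁻¹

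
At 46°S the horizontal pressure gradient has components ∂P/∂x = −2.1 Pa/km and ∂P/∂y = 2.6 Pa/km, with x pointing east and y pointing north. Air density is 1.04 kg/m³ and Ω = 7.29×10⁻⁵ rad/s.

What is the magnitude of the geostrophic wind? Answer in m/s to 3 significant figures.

Coriolis parameter at 46°S:
f = 2Ω sin φ = 2 × 7.29×10⁻⁵ × sin 46° = 1.05×10⁻⁴ s⁻¹
In the Southern Hemisphere f is negative: f = −1.05×10⁻⁴ s⁻¹.
Component geostrophic relations (x east, y north):
u_g = −(1/(fρ)) ∂P/∂y,  v_g = (1/(fρ)) ∂P/∂x
u_g = −(2.6×10⁻³)/(−1.05×10⁻⁴ × 1.04) = 23.8 m/s;  v_g = (−2.1×10⁻³)/(−1.05×10⁻⁴ × 1.04) = 19.3 m/s
|V_g| = √(u_g² + v_g²) = 30.6 m/s

30.6 m/s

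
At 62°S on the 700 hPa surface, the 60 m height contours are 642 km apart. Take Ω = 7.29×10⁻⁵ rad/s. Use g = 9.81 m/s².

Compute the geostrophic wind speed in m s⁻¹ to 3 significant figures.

Coriolis parameter at 62°S:
f = 2Ω sin φ = 2 × 7.29×10⁻⁵ × sin 62° = 1.29×10⁻⁴ s⁻¹
Height gradient: |∂Z/∂n| = 60 m / 642000 m = 9.35×10⁻⁵
On a pressure surface, geostrophic balance gives V_g = (g/f)|∂Z/∂n|:
V_g = 9.81 × 9.35×10⁻⁵ / 1.29×10⁻⁴ = 7.12 m/s

7.12 m s⁻¹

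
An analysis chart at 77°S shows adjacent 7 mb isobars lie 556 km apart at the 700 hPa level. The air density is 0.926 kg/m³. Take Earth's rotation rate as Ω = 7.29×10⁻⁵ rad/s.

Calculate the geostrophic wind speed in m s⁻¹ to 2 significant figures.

9.6 m s⁻¹

Coriolis parameter at 77°S:
f = 2Ω sin φ = 2 × 7.29×10⁻⁵ × sin 77° = 1.42×10⁻⁴ s⁻¹
Pressure gradient: |∂P/∂n| = 700 Pa / 556000 m = 1.26×10⁻³ Pa/m
Geostrophic balance (pressure-gradient force = Coriolis force):
V_g = (1/(fρ)) |∂P/∂n| = 1.26×10⁻³ / (1.42×10⁻⁴ × 0.926) = 9.57 m/s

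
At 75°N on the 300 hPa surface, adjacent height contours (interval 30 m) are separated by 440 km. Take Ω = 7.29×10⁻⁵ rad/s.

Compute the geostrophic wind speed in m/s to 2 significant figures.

4.7 m/s

Coriolis parameter at 75°N:
f = 2Ω sin φ = 2 × 7.29×10⁻⁵ × sin 75° = 1.41×10⁻⁴ s⁻¹
Height gradient: |∂Z/∂n| = 30 m / 440000 m = 6.82×10⁻⁵
On a pressure surface, geostrophic balance gives V_g = (g/f)|∂Z/∂n|:
V_g = 9.81 × 6.82×10⁻⁵ / 1.41×10⁻⁴ = 4.75 m/s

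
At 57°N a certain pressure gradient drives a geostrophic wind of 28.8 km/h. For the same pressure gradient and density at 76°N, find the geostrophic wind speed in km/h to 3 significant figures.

With the same pressure gradient and density, V_g ∝ 1/f ∝ 1/sin φ.
V₂ = V₁ · sin φ₁ / sin φ₂ = 28.8 × sin 57° / sin 76°
V₂ = 28.8 × 0.8387/0.9703 = 24.9 km/h

24.9 km/h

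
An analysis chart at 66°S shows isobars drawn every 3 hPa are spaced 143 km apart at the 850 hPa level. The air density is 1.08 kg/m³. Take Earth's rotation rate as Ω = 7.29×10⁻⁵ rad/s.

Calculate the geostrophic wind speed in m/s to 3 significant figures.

Coriolis parameter at 66°S:
f = 2Ω sin φ = 2 × 7.29×10⁻⁵ × sin 66° = 1.33×10⁻⁴ s⁻¹
Pressure gradient: |∂P/∂n| = 300 Pa / 143000 m = 2.10×10⁻³ Pa/m
Geostrophic balance (pressure-gradient force = Coriolis force):
V_g = (1/(fρ)) |∂P/∂n| = 2.10×10⁻³ / (1.33×10⁻⁴ × 1.08) = 14.6 m/s

14.6 m/s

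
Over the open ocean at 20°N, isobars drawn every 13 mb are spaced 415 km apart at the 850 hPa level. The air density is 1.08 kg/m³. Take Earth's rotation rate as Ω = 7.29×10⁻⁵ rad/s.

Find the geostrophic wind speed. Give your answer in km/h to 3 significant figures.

Coriolis parameter at 20°N:
f = 2Ω sin φ = 2 × 7.29×10⁻⁵ × sin 20° = 4.99×10⁻⁵ s⁻¹
Pressure gradient: |∂P/∂n| = 1300 Pa / 415000 m = 3.13×10⁻³ Pa/m
Geostrophic balance (pressure-gradient force = Coriolis force):
V_g = (1/(fρ)) |∂P/∂n| = 3.13×10⁻³ / (4.99×10⁻⁵ × 1.08) = 58.2 m/s
Converting: 58.2 m/s × 3.6 = 209 km/h

209 km/h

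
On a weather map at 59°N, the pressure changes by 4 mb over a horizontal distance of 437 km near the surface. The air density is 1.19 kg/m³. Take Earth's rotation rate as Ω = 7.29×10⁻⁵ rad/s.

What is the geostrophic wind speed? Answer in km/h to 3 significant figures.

Coriolis parameter at 59°N:
f = 2Ω sin φ = 2 × 7.29×10⁻⁵ × sin 59° = 1.25×10⁻⁴ s⁻¹
Pressure gradient: |∂P/∂n| = 400 Pa / 437000 m = 9.15×10⁻⁴ Pa/m
Geostrophic balance (pressure-gradient force = Coriolis force):
V_g = (1/(fρ)) |∂P/∂n| = 9.15×10⁻⁴ / (1.25×10⁻⁴ × 1.19) = 6.15 m/s
Converting: 6.15 m/s × 3.6 = 22.2 km/h

22.2 km/h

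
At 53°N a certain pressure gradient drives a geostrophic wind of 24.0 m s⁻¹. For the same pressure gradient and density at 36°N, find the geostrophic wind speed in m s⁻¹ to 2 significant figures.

33 m s⁻¹

With the same pressure gradient and density, V_g ∝ 1/f ∝ 1/sin φ.
V₂ = V₁ · sin φ₁ / sin φ₂ = 24.0 × sin 53° / sin 36°
V₂ = 24.0 × 0.7986/0.5878 = 33 m s⁻¹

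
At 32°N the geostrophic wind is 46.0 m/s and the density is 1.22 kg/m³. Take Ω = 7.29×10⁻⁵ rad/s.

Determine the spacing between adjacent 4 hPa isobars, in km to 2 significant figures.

92 km

Coriolis parameter at 32°N:
f = 2Ω sin φ = 2 × 7.29×10⁻⁵ × sin 32° = 7.73×10⁻⁵ s⁻¹
Geostrophic balance rearranged: |∂P/∂n| = f ρ V_g
|∂P/∂n| = 7.73×10⁻⁵ × 1.22 × 46.0 = 4.34×10⁻³ Pa/m
Isobar spacing: Δn = ΔP/|∂P/∂n| = 400 Pa / 4.34×10⁻³ Pa/m = 92252 m ≈ 92 km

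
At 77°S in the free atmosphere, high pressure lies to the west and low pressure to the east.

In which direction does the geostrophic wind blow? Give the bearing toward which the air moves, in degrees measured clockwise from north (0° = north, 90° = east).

The pressure-gradient force points toward the east (bearing 090°).
Geostrophic balance: in the Southern Hemisphere the Coriolis force deflects motion to the left, so the geostrophic wind blows 90° to the left of the pressure-gradient force (low pressure on the right).
Rotating 090° by 90° counterclockwise gives 000° — the wind blows toward the north.

000°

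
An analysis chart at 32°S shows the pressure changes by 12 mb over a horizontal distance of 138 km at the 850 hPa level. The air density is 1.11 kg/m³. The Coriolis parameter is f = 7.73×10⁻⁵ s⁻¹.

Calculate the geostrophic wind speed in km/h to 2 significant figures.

360 km/h

Pressure gradient: |∂P/∂n| = 1200 Pa / 138000 m = 8.70×10⁻³ Pa/m
Geostrophic balance (pressure-gradient force = Coriolis force):
V_g = (1/(fρ)) |∂P/∂n| = 8.70×10⁻³ / (7.73×10⁻⁵ × 1.11) = 101 m/s
Converting: 101 m/s × 3.6 = 360 km/h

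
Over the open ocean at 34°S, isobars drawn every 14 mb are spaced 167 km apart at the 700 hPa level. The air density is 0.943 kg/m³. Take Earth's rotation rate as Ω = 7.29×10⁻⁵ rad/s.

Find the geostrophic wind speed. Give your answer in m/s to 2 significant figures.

110 m/s

Coriolis parameter at 34°S:
f = 2Ω sin φ = 2 × 7.29×10⁻⁵ × sin 34° = 8.15×10⁻⁵ s⁻¹
Pressure gradient: |∂P/∂n| = 1400 Pa / 167000 m = 8.38×10⁻³ Pa/m
Geostrophic balance (pressure-gradient force = Coriolis force):
V_g = (1/(fρ)) |∂P/∂n| = 8.38×10⁻³ / (8.15×10⁻⁵ × 0.943) = 109 m/s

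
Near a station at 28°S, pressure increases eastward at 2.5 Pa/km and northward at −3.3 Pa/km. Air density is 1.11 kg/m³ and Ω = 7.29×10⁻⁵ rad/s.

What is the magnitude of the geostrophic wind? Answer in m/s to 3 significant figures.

Coriolis parameter at 28°S:
f = 2Ω sin φ = 2 × 7.29×10⁻⁵ × sin 28° = 6.84×10⁻⁵ s⁻¹
In the Southern Hemisphere f is negative: f = −6.84×10⁻⁵ s⁻¹.
Component geostrophic relations (x east, y north):
u_g = −(1/(fρ)) ∂P/∂y,  v_g = (1/(fρ)) ∂P/∂x
u_g = −(−3.3×10⁻³)/(−6.84×10⁻⁵ × 1.11) = −43.4 m/s;  v_g = (2.5×10⁻³)/(−6.84×10⁻⁵ × 1.11) = −32.9 m/s
|V_g| = √(u_g² + v_g²) = 54.5 m/s

54.5 m/s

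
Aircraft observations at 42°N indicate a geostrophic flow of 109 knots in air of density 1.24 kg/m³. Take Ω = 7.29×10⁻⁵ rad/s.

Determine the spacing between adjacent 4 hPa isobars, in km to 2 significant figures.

59 km

Coriolis parameter at 42°N:
f = 2Ω sin φ = 2 × 7.29×10⁻⁵ × sin 42° = 9.76×10⁻⁵ s⁻¹
Wind speed in SI: 109 knots = 56.1 m/s
Geostrophic balance rearranged: |∂P/∂n| = f ρ V_g
|∂P/∂n| = 9.76×10⁻⁵ × 1.24 × 56.1 = 6.78×10⁻³ Pa/m
Isobar spacing: Δn = ΔP/|∂P/∂n| = 400 Pa / 6.78×10⁻³ Pa/m = 58966 m ≈ 59 km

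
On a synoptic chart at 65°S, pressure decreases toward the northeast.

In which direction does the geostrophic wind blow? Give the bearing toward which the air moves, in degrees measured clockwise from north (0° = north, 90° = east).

315°

The pressure-gradient force points toward the northeast (bearing 045°).
Geostrophic balance: in the Southern Hemisphere the Coriolis force deflects motion to the left, so the geostrophic wind blows 90° to the left of the pressure-gradient force (low pressure on the right).
Rotating 045° by 90° counterclockwise gives 315° — the wind blows toward the northwest.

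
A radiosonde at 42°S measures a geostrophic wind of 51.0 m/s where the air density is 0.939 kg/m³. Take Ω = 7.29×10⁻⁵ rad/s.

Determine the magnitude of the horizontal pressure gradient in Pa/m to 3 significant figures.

4.67×10⁻³ Pa/m

Coriolis parameter at 42°S:
f = 2Ω sin φ = 2 × 7.29×10⁻⁵ × sin 42° = 9.76×10⁻⁵ s⁻¹
Geostrophic balance rearranged: |∂P/∂n| = f ρ V_g
|∂P/∂n| = 9.76×10⁻⁵ × 0.939 × 51.0 = 4.67×10⁻³ Pa/m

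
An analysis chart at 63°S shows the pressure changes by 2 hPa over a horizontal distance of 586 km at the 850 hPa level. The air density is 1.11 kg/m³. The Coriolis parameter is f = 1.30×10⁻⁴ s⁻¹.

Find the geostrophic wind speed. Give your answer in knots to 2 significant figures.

4.6 knots

Pressure gradient: |∂P/∂n| = 200 Pa / 586000 m = 3.41×10⁻⁴ Pa/m
Geostrophic balance (pressure-gradient force = Coriolis force):
V_g = (1/(fρ)) |∂P/∂n| = 3.41×10⁻⁴ / (1.30×10⁻⁴ × 1.11) = 2.37 m/s
Converting: 2.37 m/s × 1.944 = 4.6 knots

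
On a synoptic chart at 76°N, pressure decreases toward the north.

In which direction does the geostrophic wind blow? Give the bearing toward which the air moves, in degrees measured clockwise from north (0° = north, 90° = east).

The pressure-gradient force points toward the north (bearing 000°).
Geostrophic balance: in the Northern Hemisphere the Coriolis force deflects motion to the right, so the geostrophic wind blows 90° to the right of the pressure-gradient force (low pressure on the left).
Rotating 000° by 90° clockwise gives 090° — the wind blows toward the east.

090°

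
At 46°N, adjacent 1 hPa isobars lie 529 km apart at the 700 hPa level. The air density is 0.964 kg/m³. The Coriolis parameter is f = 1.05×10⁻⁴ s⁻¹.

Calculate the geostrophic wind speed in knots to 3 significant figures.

Pressure gradient: |∂P/∂n| = 100 Pa / 529000 m = 1.89×10⁻⁴ Pa/m
Geostrophic balance (pressure-gradient force = Coriolis force):
V_g = (1/(fρ)) |∂P/∂n| = 1.89×10⁻⁴ / (1.05×10⁻⁴ × 0.964) = 1.87 m/s
Converting: 1.87 m/s × 1.944 = 3.63 knots

3.63 knots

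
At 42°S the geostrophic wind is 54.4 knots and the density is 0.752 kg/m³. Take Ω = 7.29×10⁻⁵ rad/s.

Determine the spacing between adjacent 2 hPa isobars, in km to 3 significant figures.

Coriolis parameter at 42°S:
f = 2Ω sin φ = 2 × 7.29×10⁻⁵ × sin 42° = 9.76×10⁻⁵ s⁻¹
Wind speed in SI: 54.4 knots = 28.0 m/s
Geostrophic balance rearranged: |∂P/∂n| = f ρ V_g
|∂P/∂n| = 9.76×10⁻⁵ × 0.752 × 28.0 = 2.05×10⁻³ Pa/m
Isobar spacing: Δn = ΔP/|∂P/∂n| = 200 Pa / 2.05×10⁻³ Pa/m = 97411 m ≈ 97.4 km

97.4 km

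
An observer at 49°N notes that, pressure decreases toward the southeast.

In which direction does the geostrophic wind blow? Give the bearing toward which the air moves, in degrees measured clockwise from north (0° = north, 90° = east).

225°

The pressure-gradient force points toward the southeast (bearing 135°).
Geostrophic balance: in the Northern Hemisphere the Coriolis force deflects motion to the right, so the geostrophic wind blows 90° to the right of the pressure-gradient force (low pressure on the left).
Rotating 135° by 90° clockwise gives 225° — the wind blows toward the southwest.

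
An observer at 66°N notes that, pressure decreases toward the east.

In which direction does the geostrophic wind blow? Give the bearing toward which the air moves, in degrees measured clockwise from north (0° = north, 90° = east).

180°

The pressure-gradient force points toward the east (bearing 090°).
Geostrophic balance: in the Northern Hemisphere the Coriolis force deflects motion to the right, so the geostrophic wind blows 90° to the right of the pressure-gradient force (low pressure on the left).
Rotating 090° by 90° clockwise gives 180° — the wind blows toward the south.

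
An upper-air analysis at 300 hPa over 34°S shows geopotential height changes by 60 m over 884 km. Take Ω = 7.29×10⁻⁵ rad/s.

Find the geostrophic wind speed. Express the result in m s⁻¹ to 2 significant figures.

Coriolis parameter at 34°S:
f = 2Ω sin φ = 2 × 7.29×10⁻⁵ × sin 34° = 8.15×10⁻⁵ s⁻¹
Height gradient: |∂Z/∂n| = 60 m / 884000 m = 6.79×10⁻⁵
On a pressure surface, geostrophic balance gives V_g = (g/f)|∂Z/∂n|:
V_g = 9.81 × 6.79×10⁻⁵ / 8.15×10⁻⁵ = 8.17 m/s

8.2 m s⁻¹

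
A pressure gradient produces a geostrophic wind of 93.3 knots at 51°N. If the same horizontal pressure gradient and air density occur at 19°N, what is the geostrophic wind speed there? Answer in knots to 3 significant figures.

With the same pressure gradient and density, V_g ∝ 1/f ∝ 1/sin φ.
V₂ = V₁ · sin φ₁ / sin φ₂ = 93.3 × sin 51° / sin 19°
V₂ = 93.3 × 0.7771/0.3256 = 223 knots

223 knots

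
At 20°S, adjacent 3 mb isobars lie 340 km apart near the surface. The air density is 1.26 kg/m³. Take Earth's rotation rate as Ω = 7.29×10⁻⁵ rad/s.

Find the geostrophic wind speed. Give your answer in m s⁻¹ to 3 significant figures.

14.0 m s⁻¹

Coriolis parameter at 20°S:
f = 2Ω sin φ = 2 × 7.29×10⁻⁵ × sin 20° = 4.99×10⁻⁵ s⁻¹
Pressure gradient: |∂P/∂n| = 300 Pa / 340000 m = 8.82×10⁻⁴ Pa/m
Geostrophic balance (pressure-gradient force = Coriolis force):
V_g = (1/(fρ)) |∂P/∂n| = 8.82×10⁻⁴ / (4.99×10⁻⁵ × 1.26) = 14.0 m/s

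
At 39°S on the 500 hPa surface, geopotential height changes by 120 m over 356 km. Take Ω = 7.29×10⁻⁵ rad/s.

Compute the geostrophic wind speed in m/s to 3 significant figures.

36.0 m/s

Coriolis parameter at 39°S:
f = 2Ω sin φ = 2 × 7.29×10⁻⁵ × sin 39° = 9.18×10⁻⁵ s⁻¹
Height gradient: |∂Z/∂n| = 120 m / 356000 m = 3.37×10⁻⁴
On a pressure surface, geostrophic balance gives V_g = (g/f)|∂Z/∂n|:
V_g = 9.81 × 3.37×10⁻⁴ / 9.18×10⁻⁵ = 36.0 m/s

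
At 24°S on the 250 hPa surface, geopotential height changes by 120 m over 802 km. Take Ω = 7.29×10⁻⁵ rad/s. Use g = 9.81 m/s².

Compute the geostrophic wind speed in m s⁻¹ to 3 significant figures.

24.8 m s⁻¹

Coriolis parameter at 24°S:
f = 2Ω sin φ = 2 × 7.29×10⁻⁵ × sin 24° = 5.93×10⁻⁵ s⁻¹
Height gradient: |∂Z/∂n| = 120 m / 802000 m = 1.50×10⁻⁴
On a pressure surface, geostrophic balance gives V_g = (g/f)|∂Z/∂n|:
V_g = 9.81 × 1.50×10⁻⁴ / 5.93×10⁻⁵ = 24.8 m/s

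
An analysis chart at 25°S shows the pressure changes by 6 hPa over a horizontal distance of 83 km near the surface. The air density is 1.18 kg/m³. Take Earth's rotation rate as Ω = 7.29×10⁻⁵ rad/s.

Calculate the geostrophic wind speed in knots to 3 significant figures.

193 knots

Coriolis parameter at 25°S:
f = 2Ω sin φ = 2 × 7.29×10⁻⁵ × sin 25° = 6.16×10⁻⁵ s⁻¹
Pressure gradient: |∂P/∂n| = 600 Pa / 83000 m = 7.23×10⁻³ Pa/m
Geostrophic balance (pressure-gradient force = Coriolis force):
V_g = (1/(fρ)) |∂P/∂n| = 7.23×10⁻³ / (6.16×10⁻⁵ × 1.18) = 99.4 m/s
Converting: 99.4 m/s × 1.944 = 193 knots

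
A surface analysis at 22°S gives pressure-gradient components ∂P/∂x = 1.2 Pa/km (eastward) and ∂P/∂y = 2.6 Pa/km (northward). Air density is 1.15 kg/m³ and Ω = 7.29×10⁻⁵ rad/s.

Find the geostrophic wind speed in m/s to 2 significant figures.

46 m/s

Coriolis parameter at 22°S:
f = 2Ω sin φ = 2 × 7.29×10⁻⁵ × sin 22° = 5.46×10⁻⁵ s⁻¹
In the Southern Hemisphere f is negative: f = −5.46×10⁻⁵ s⁻¹.
Component geostrophic relations (x east, y north):
u_g = −(1/(fρ)) ∂P/∂y,  v_g = (1/(fρ)) ∂P/∂x
u_g = −(2.6×10⁻³)/(−5.46×10⁻⁵ × 1.15) = 41.4 m/s;  v_g = (1.2×10⁻³)/(−5.46×10⁻⁵ × 1.15) = −19.1 m/s
|V_g| = √(u_g² + v_g²) = 45.6 m/s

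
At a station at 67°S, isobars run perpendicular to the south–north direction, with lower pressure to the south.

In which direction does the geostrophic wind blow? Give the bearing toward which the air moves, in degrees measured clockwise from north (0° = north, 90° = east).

090°

The pressure-gradient force points toward the south (bearing 180°).
Geostrophic balance: in the Southern Hemisphere the Coriolis force deflects motion to the left, so the geostrophic wind blows 90° to the left of the pressure-gradient force (low pressure on the right).
Rotating 180° by 90° counterclockwise gives 090° — the wind blows toward the east.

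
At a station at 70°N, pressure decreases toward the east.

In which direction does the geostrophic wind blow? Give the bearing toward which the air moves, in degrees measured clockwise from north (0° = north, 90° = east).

180°

The pressure-gradient force points toward the east (bearing 090°).
Geostrophic balance: in the Northern Hemisphere the Coriolis force deflects motion to the right, so the geostrophic wind blows 90° to the right of the pressure-gradient force (low pressure on the left).
Rotating 090° by 90° clockwise gives 180° — the wind blows toward the south.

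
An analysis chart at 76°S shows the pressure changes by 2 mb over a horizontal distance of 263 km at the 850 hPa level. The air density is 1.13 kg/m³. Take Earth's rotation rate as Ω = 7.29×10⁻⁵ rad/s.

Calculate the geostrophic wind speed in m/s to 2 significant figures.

4.8 m/s

Coriolis parameter at 76°S:
f = 2Ω sin φ = 2 × 7.29×10⁻⁵ × sin 76° = 1.41×10⁻⁴ s⁻¹
Pressure gradient: |∂P/∂n| = 200 Pa / 263000 m = 7.60×10⁻⁴ Pa/m
Geostrophic balance (pressure-gradient force = Coriolis force):
V_g = (1/(fρ)) |∂P/∂n| = 7.60×10⁻⁴ / (1.41×10⁻⁴ × 1.13) = 4.76 m/s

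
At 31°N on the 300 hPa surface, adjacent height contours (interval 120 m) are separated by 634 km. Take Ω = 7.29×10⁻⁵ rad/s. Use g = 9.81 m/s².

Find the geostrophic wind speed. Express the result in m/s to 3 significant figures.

Coriolis parameter at 31°N:
f = 2Ω sin φ = 2 × 7.29×10⁻⁵ × sin 31° = 7.51×10⁻⁵ s⁻¹
Height gradient: |∂Z/∂n| = 120 m / 634000 m = 1.89×10⁻⁴
On a pressure surface, geostrophic balance gives V_g = (g/f)|∂Z/∂n|:
V_g = 9.81 × 1.89×10⁻⁴ / 7.51×10⁻⁵ = 24.7 m/s

24.7 m/s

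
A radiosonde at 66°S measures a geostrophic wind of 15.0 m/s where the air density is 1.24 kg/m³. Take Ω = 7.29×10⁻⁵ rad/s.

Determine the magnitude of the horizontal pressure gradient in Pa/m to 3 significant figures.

2.48×10⁻³ Pa/m

Coriolis parameter at 66°S:
f = 2Ω sin φ = 2 × 7.29×10⁻⁵ × sin 66° = 1.33×10⁻⁴ s⁻¹
Geostrophic balance rearranged: |∂P/∂n| = f ρ V_g
|∂P/∂n| = 1.33×10⁻⁴ × 1.24 × 15.0 = 2.48×10⁻³ Pa/m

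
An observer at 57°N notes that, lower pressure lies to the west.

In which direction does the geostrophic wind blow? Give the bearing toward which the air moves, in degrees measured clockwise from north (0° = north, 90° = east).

000°

The pressure-gradient force points toward the west (bearing 270°).
Geostrophic balance: in the Northern Hemisphere the Coriolis force deflects motion to the right, so the geostrophic wind blows 90° to the right of the pressure-gradient force (low pressure on the left).
Rotating 270° by 90° clockwise gives 000° — the wind blows toward the north.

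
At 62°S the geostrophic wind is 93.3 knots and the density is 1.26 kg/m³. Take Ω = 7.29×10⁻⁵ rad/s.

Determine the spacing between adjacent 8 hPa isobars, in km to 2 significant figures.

100 km

Coriolis parameter at 62°S:
f = 2Ω sin φ = 2 × 7.29×10⁻⁵ × sin 62° = 1.29×10⁻⁴ s⁻¹
Wind speed in SI: 93.3 knots = 48.0 m/s
Geostrophic balance rearranged: |∂P/∂n| = f ρ V_g
|∂P/∂n| = 1.29×10⁻⁴ × 1.26 × 48.0 = 7.79×10⁻³ Pa/m
Isobar spacing: Δn = ΔP/|∂P/∂n| = 800 Pa / 7.79×10⁻³ Pa/m = 102756 m ≈ 100 km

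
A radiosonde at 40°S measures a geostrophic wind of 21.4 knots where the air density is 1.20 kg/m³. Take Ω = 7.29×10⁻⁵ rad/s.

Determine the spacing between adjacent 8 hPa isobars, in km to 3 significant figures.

Coriolis parameter at 40°S:
f = 2Ω sin φ = 2 × 7.29×10⁻⁵ × sin 40° = 9.37×10⁻⁵ s⁻¹
Wind speed in SI: 21.4 knots = 11.0 m/s
Geostrophic balance rearranged: |∂P/∂n| = f ρ V_g
|∂P/∂n| = 9.37×10⁻⁵ × 1.20 × 11.0 = 1.24×10⁻³ Pa/m
Isobar spacing: Δn = ΔP/|∂P/∂n| = 800 Pa / 1.24×10⁻³ Pa/m = 646148 m ≈ 646 km

646 km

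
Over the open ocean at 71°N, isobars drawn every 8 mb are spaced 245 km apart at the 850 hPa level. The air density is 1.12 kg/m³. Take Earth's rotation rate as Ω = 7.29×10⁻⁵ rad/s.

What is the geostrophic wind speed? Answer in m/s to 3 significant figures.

Coriolis parameter at 71°N:
f = 2Ω sin φ = 2 × 7.29×10⁻⁵ × sin 71° = 1.38×10⁻⁴ s⁻¹
Pressure gradient: |∂P/∂n| = 800 Pa / 245000 m = 3.27×10⁻³ Pa/m
Geostrophic balance (pressure-gradient force = Coriolis force):
V_g = (1/(fρ)) |∂P/∂n| = 3.27×10⁻³ / (1.38×10⁻⁴ × 1.12) = 21.1 m/s

21.1 m/s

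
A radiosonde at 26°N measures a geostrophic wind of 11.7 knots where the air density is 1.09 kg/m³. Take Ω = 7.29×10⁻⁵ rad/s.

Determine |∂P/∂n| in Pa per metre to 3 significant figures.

Coriolis parameter at 26°N:
f = 2Ω sin φ = 2 × 7.29×10⁻⁵ × sin 26° = 6.39×10⁻⁵ s⁻¹
Wind speed in SI: 11.7 knots = 6.02 m/s
Geostrophic balance rearranged: |∂P/∂n| = f ρ V_g
|∂P/∂n| = 6.39×10⁻⁵ × 1.09 × 6.02 = 4.19×10⁻⁴ Pa/m

4.19×10⁻⁴ Pa/m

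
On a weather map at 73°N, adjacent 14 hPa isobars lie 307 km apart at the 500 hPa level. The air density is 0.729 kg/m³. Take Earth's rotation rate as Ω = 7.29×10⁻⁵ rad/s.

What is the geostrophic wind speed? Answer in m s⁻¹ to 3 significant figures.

44.9 m s⁻¹

Coriolis parameter at 73°N:
f = 2Ω sin φ = 2 × 7.29×10⁻⁵ × sin 73° = 1.39×10⁻⁴ s⁻¹
Pressure gradient: |∂P/∂n| = 1400 Pa / 307000 m = 4.56×10⁻³ Pa/m
Geostrophic balance (pressure-gradient force = Coriolis force):
V_g = (1/(fρ)) |∂P/∂n| = 4.56×10⁻³ / (1.39×10⁻⁴ × 0.729) = 44.9 m/s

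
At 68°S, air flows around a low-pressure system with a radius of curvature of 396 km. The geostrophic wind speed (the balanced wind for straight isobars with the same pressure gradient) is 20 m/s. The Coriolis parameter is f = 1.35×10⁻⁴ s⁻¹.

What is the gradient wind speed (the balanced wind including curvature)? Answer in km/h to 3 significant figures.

55.8 km/h

Around a low, centrifugal force acts outward with Coriolis, so pressure-gradient force balances both:
(1/ρ)|∂P/∂n| = fV + V²/R  →  V² + fR·V − fR·V_g = 0
With fR = 1.35×10⁻⁴ × 396×10³ m = 53.5 m/s:
V = [−fR + √((fR)² + 4 fR V_g)]/2 = [−53.5 + √(53.5² + 4×53.5×20)]/2 = 15.5 m/s
Subgeostrophic (V < V_g = 20 m/s), as expected around a low.
Converting: 15.5 m/s × 3.6 = 55.8 km/h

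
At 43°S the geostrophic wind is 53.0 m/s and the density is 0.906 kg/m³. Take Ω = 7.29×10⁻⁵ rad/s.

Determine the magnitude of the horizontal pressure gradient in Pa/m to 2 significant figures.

Coriolis parameter at 43°S:
f = 2Ω sin φ = 2 × 7.29×10⁻⁵ × sin 43° = 9.94×10⁻⁵ s⁻¹
Geostrophic balance rearranged: |∂P/∂n| = f ρ V_g
|∂P/∂n| = 9.94×10⁻⁵ × 0.906 × 53.0 = 4.77×10⁻³ Pa/m

4.8×10⁻³ Pa/m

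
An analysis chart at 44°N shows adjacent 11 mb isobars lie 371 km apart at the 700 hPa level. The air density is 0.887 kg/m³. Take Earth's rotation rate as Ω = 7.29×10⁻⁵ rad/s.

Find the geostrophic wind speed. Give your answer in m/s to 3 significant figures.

33.0 m/s

Coriolis parameter at 44°N:
f = 2Ω sin φ = 2 × 7.29×10⁻⁵ × sin 44° = 1.01×10⁻⁴ s⁻¹
Pressure gradient: |∂P/∂n| = 1100 Pa / 371000 m = 2.96×10⁻³ Pa/m
Geostrophic balance (pressure-gradient force = Coriolis force):
V_g = (1/(fρ)) |∂P/∂n| = 2.96×10⁻³ / (1.01×10⁻⁴ × 0.887) = 33.0 m/s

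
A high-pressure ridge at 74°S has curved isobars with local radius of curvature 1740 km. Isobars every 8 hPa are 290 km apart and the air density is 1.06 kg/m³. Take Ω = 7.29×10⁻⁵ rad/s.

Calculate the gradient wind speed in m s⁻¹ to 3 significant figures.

20.3 m s⁻¹

Coriolis parameter at 74°S:
f = 2Ω sin φ = 2 × 7.29×10⁻⁵ × sin 74° = 1.40×10⁻⁴ s⁻¹
Pressure gradient: |∂P/∂n| = 800 Pa / 290000 m = 2.76×10⁻³ Pa/m
Geostrophic speed: V_g = |∂P/∂n|/(fρ) = 2.76×10⁻³/(1.40×10⁻⁴ × 1.06) = 18.6 m/s
Around a high, pressure-gradient force acts outward with centrifugal, so Coriolis balances both:
fV = (1/ρ)|∂P/∂n| + V²/R  →  V² − fR·V + fR·V_g = 0
With fR = 1.40×10⁻⁴ × 1740×10³ m = 244 m/s:
V = [fR − √((fR)² − 4 fR V_g)]/2 = [244 − √(244² − 4×244×18.6)]/2 = 20.3 m/s
Supergeostrophic (V > V_g = 18.6 m/s), as expected around a high.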